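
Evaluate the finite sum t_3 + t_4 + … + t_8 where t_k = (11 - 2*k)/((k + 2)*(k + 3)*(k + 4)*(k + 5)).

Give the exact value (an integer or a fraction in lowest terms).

Σ = 1/286

t_(k+1)/t_k = (k + 2)*(2*k - 9)/((k + 6)*(2*k - 11)).
Take A(k)=k + 2, B(k)=k + 6, C(k)=k - 11/2.
Key eq: (k + 2)·f(k+1) = (k + 5)·f(k) + (k - 11/2).
From deg A=1, deg B=1, deg C=1: d=3.
Coefficient equations give f(k) = -k*(k**2 + 9*k + 34)/16.
Certificate R = B(k−1)f/C = -k*(k + 5)*(k**2 + 9*k + 34)/(8*(2*k - 11)) gives s_k = k*(k**2 + 9*k + 34)/(8*(k + 2)*(k + 3)*(k + 4)).
Check: Δs_k = (11 - 2*k)/(k**4 + 14*k**3 + 71*k**2 + 154*k + 120). ✓
Telescoping: Σ = s_(9) − s_(3) = 147/1144 − (1/8) = 1/286.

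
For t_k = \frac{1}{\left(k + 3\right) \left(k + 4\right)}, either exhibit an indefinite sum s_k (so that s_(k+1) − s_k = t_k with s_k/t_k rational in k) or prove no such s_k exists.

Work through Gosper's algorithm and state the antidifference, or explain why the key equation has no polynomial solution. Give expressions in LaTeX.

Ratio r(k) = (k + 3)/(k + 5).
So A=k + 3 and B=k + 5, with C=1.
Key eq: (k + 3)·f(k+1) = (k + 4)·f(k) + (1).
From deg A=1, deg B=1, deg C=0: d=1.
Solving with deg f ≤ 1: f(k) = k/3.
So s_k = (B(k−1)f/C)·t_k = (k*(k + 4)/3)·t_k = k/(3*(k + 3)).
s_(k+1) − s_k = 1/(k**2 + 7*k + 12) = t_k.

s_k = \frac{k}{3 \left(k + 3\right)}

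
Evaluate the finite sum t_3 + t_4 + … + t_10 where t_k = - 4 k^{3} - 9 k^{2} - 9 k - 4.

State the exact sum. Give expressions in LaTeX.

Ratio r(k) = (4*k**3 + 21*k**2 + 39*k + 26)/(4*k**3 + 9*k**2 + 9*k + 4).
Normal form (A,B,C) = (1, 1, k**3 + 9*k**2/4 + 9*k/4 + 1).
f must satisfy (1)·f(k+1) − (1)·f(k) = k**3 + 9*k**2/4 + 9*k/4 + 1.
Bound: deg f ≤ 4.
Solve for f: f(k) = k*(k + 1)*(k**2 + 1)/4 (degree 4 ≤ 4).
Get s_k = R·t_k = k*(-k**3 - k**2 - k - 1) with R(k) = B(k−1)f(k)/C(k) = k*(k**2 + 1)/(4*k**2 + 5*k + 4).
s_(k+1) − s_k = -4*k**3 - 9*k**2 - 9*k - 4 = t_k.
Sum = s_(11) − s_(3); s_(11) = -16104, s_(3) = -120 ⇒ -15984.

Σ = -15984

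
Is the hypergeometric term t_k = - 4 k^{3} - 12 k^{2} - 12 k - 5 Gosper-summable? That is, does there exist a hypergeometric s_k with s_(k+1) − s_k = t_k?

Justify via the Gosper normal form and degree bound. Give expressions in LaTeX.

Yes. s_k = k \left(- k^{3} - 2 k^{2} - k - 1\right).

The ratio is (4*k**3 + 24*k**2 + 48*k + 33)/(4*k**3 + 12*k**2 + 12*k + 5).
Normal form (A,B,C) = (1, 1, k**3 + 3*k**2 + 3*k + 5/4).
Solve (1)·f(k+1) − (1)·f(k) = k**3 + 3*k**2 + 3*k + 5/4.
Degrees (0,0,3) ⇒ d ≤ 4.
A polynomial solution: f(k) = k*(k**3 + 2*k**2 + k + 1)/4.
Then R = B(k−1)f/C = k*(k**3 + 2*k**2 + k + 1)/(4*k**3 + 12*k**2 + 12*k + 5), so s_k = R(k)·t_k = k*(-k**3 - 2*k**2 - k - 1).
Verify: -4*k**3 - 12*k**2 - 12*k - 5 matches t_k.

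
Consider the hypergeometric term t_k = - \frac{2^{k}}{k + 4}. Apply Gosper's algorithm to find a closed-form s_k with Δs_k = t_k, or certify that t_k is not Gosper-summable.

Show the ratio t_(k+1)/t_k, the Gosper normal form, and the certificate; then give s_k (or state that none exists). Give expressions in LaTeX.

none — t_k is not Gosper-summable

Ratio r(k) = 2*(k + 4)/(k + 5).
A = 2*k + 8, B = k + 5, C = 1.
Set up (2*k + 8)·f(k+1) − (k + 4)·f(k) − (1) = 0.
d = -1 from the (1,1,0) case.
d = -1 < 0 ⇒ no nonzero polynomial f; not summable.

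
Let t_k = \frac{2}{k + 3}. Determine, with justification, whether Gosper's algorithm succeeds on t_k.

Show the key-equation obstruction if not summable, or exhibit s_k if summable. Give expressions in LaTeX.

t_(k+1)/t_k = (k + 3)/(k + 4).
Normal form (A,B,C) = (k + 3, k + 4, 1).
Set up (k + 3)·f(k+1) − (k + 3)·f(k) − (1) = 0.
d = 0 from the (1,1,0) case.
Put f(k) = c0: A·f(k+1) − B(k−1)·f(k) − C = -1; need -1 = 0 — inconsistent ⇒ no f, not summable.

No — t_k has no hypergeometric antidifference.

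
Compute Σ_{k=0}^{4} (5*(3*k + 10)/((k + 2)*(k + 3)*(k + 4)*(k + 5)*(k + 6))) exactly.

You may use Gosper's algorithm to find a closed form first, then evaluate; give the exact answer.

t_(k+1)/t_k = (k + 2)*(3*k + 13)/((k + 7)*(3*k + 10)).
Factor: A=k + 2; B=k + 7; C=k + 10/3.
Set up (k + 2)·f(k+1) − (k + 6)·f(k) − (k + 10/3) = 0.
deg f ≤ 4 (via 1,1,1).
Coefficient equations give f(k) = k*(k + 3)*(k**2 + 11*k + 38)/120.
Certificate R = B(k−1)f/C = k*(k + 3)*(k + 6)*(k**2 + 11*k + 38)/(40*(3*k + 10)) gives s_k = k*(k**2 + 11*k + 38)/(8*(k**3 + 11*k**2 + 38*k + 40)).
Verify: 5*(3*k + 10)/(k**5 + 20*k**4 + 155*k**3 + 580*k**2 + 1044*k + 720) matches t_k.
Σ_(k=0)^(4) t_k = s_(5) − s_(0) = 59/504 − (0) = 59/504.

Σ = 59/504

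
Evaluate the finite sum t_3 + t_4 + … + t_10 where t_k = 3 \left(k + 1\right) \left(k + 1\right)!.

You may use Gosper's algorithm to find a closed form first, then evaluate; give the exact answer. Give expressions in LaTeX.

Ratio r(k) = (k + 2)**2/(k + 1).
Normal form (A,B,C) = (k + 2, 1, k + 1).
Key eq: (k + 2)·f(k+1) = (1)·f(k) + (k + 1).
deg f ≤ 0 (via 1,0,1).
Solve for f: f(k) = 1 (degree 0 ≤ 0).
So s_k = (B(k−1)f/C)·t_k = (1/(k + 1))·t_k = 3*factorial(k + 1).
Verify: 3*(k + 1)*factorial(k + 1) matches t_k.
Telescoping: Σ = s_(11) − s_(3) = 1437004800 − (72) = 1437004728.

Σ = 1437004728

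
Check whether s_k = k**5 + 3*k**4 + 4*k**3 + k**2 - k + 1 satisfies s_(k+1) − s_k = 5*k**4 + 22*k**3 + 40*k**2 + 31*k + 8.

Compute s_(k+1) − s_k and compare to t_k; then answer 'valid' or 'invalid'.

Valid — Δs_k = t_k.

s_(k+1) = k**5 + 8*k**4 + 26*k**3 + 41*k**2 + 30*k + 9
s_(k+1) − s_k = 5*k**4 + 22*k**3 + 40*k**2 + 31*k + 8
(s_(k+1) − s_k) − t_k = 0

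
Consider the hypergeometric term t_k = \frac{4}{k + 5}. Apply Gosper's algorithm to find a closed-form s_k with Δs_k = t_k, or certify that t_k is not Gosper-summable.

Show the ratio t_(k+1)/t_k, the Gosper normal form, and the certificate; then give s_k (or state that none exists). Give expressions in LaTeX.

not Gosper-summable; s_k does not exist

Compute t_(k+1)/t_k: get (k + 5)/(k + 6).
Normal form (A,B,C) = (k + 5, k + 6, 1).
Solve (k + 5)·f(k+1) − (k + 5)·f(k) = 1.
d = 0 from the (1,1,0) case.
Put f(k) = c0: A·f(k+1) − B(k−1)·f(k) − C = -1; need -1 = 0 — inconsistent ⇒ no f, not summable.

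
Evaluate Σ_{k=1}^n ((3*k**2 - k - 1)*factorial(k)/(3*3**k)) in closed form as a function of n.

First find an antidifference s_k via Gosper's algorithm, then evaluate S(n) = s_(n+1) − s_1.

S(n) = 3**(-n - 1)*(-5*3**n + 3*n**2*factorial(n) + 8*n*factorial(n) + 5*factorial(n))

Ratio r(k) = (k + 1)*(k - 3*(k + 1)**2 + 2)/(3*(-3*k**2 + k + 1)).
Factor: A=k/3 + 1/3; B=1; C=k**2 - k/3 - 1/3.
Key eq: (k/3 + 1/3)·f(k+1) = (1)·f(k) + (k**2 - k/3 - 1/3).
deg f ≤ 1 (via 1,0,2).
Solving with deg f ≤ 1: f(k) = 3*k + 2.
Then R = B(k−1)f/C = 3*(3*k + 2)/(3*k**2 - k - 1), so s_k = R(k)·t_k = (3*k + 2)*factorial(k)/3**k.
s_(k+1) − s_k = (3*k**2 - k - 1)*factorial(k)/(3*3**k) = t_k.
s_(n+1) = 3**(-n - 1)*(3*n + 5)*factorial(n + 1) and s_(1) = 5/3, so S(n) = 3**(-n - 1)*(-5*3**n + 3*n**2*factorial(n) + 8*n*factorial(n) + 5*factorial(n)).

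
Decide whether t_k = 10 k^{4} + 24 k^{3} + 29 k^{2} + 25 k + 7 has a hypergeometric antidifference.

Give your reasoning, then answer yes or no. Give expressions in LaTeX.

Yes. s_k = k \left(2 k^{4} + k^{3} + k^{2} + 4 k - 1\right).

Ratio r(k) = (10*k**4 + 64*k**3 + 161*k**2 + 195*k + 95)/(10*k**4 + 24*k**3 + 29*k**2 + 25*k + 7).
Take A(k)=1, B(k)=1, C(k)=k**4 + 12*k**3/5 + 29*k**2/10 + 5*k/2 + 7/10.
f must satisfy (1)·f(k+1) − (1)·f(k) = k**4 + 12*k**3/5 + 29*k**2/10 + 5*k/2 + 7/10.
d = 5 from the (0,0,4) case.
Solve for f: f(k) = k*(2*k**4 + k**3 + k**2 + 4*k - 1)/10 (degree 5 ≤ 5).
R(k) = B(k−1)·f(k)/C(k) = k*(2*k**4 + k**3 + k**2 + 4*k - 1)/(10*k**4 + 24*k**3 + 29*k**2 + 25*k + 7); s_k = R·t_k = k*(2*k**4 + k**3 + k**2 + 4*k - 1).
Δs = 10*k**4 + 24*k**3 + 29*k**2 + 25*k + 7, as required.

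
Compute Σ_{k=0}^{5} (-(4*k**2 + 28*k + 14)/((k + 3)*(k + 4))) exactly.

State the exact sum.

Σ = -148/9

r(k) = (k + 3)*(14*k + 2*(k + 1)**2 + 21)/((k + 5)*(2*k**2 + 14*k + 7)) after simplifying.
So A=k + 3 and B=k + 5, with C=k**2 + 7*k + 7/2.
f must satisfy (k + 3)·f(k+1) − (k + 4)·f(k) = k**2 + 7*k + 7/2.
Degrees (1,1,2) ⇒ d ≤ 2.
Coefficient equations give f(k) = k*(6*k + 1)/6.
Get s_k = R·t_k = -2*k*(6*k + 1)/(3*k + 9) with R(k) = B(k−1)f(k)/C(k) = k*(k + 4)*(6*k + 1)/(3*(2*k**2 + 14*k + 7)).
Verify: 2*(-2*k**2 - 14*k - 7)/(k**2 + 7*k + 12) matches t_k.
Σ_(k=0)^(5) t_k = s_(6) − s_(0) = -148/9 − (0) = -148/9.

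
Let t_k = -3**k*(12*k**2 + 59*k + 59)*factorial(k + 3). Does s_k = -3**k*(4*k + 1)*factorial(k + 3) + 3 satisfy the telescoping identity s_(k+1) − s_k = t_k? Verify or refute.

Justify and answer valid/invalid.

Valid — Δs_k = t_k.

s_(k+1) = -3**(k + 1)*(4*k + 5)*factorial(k + 4) + 3
s_(k+1) − s_k = -3**k*(12*k**2 + 59*k + 59)*factorial(k + 3)
(s_(k+1) − s_k) − t_k = 0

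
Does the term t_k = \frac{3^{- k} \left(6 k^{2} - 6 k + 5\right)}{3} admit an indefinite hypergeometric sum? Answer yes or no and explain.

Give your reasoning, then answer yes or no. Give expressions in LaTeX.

Yes. s_k = 3^{- k} \left(- 3 k^{2} - 4\right).

t_(k+1)/t_k = (6*k**2 + 6*k + 5)/(3*(6*k**2 - 6*k + 5)).
Gosper form: A/B · C(k+1)/C(k) with A=1/3, B=1, C=k**2 - k + 5/6.
Need (1/3)·f(k+1) − (1)·f(k) = k**2 - k + 5/6.
From deg A=0, deg B=0, deg C=2: d=2.
Coefficient equations give f(k) = -(3*k**2 + 4)/2.
So s_k = (B(k−1)f/C)·t_k = (-3*(3*k**2 + 4)/(6*k**2 - 6*k + 5))·t_k = (-3*k**2 - 4)/3**k.
Check: Δs_k = (6*k**2 - 6*k + 5)/(3*3**k). ✓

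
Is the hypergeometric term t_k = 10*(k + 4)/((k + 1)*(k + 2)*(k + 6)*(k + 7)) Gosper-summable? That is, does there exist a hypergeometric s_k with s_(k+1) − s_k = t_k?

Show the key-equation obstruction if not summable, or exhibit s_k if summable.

Compute t_(k+1)/t_k: get (k + 1)*(k + 5)*(k + 6)/((k + 3)*(k + 4)*(k + 8)).
Factor: A=k + 1; B=k + 8; C=k**4 + 16*k**3 + 95*k**2 + 248*k + 240.
f must satisfy (k + 1)·f(k+1) − (k + 7)·f(k) = k**4 + 16*k**3 + 95*k**2 + 248*k + 240.
d = 6 from the (1,1,4) case.
Solving with deg f ≤ 6: f(k) = k*(k + 2)*(k + 3)*(k + 4)*(k + 5)*(k + 7)/12.
Then R = B(k−1)f/C = k*(k + 2)*(k + 7)**2/(12*(k + 4)), so s_k = R(k)·t_k = 5*k*(k + 7)/(6*(k**2 + 7*k + 6)).
Check: Δs_k = 10*(k + 4)/(k**4 + 16*k**3 + 83*k**2 + 152*k + 84). ✓

Yes. s_k = 5*k*(k + 7)/(6*(k**2 + 7*k + 6)).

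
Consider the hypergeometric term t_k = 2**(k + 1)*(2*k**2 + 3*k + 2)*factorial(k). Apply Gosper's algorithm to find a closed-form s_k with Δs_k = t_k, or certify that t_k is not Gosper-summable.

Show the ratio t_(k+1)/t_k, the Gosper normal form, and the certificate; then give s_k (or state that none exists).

r(k) = 2*(2*k**3 + 9*k**2 + 14*k + 7)/(2*k**2 + 3*k + 2) after simplifying.
So A=2*k + 2 and B=1, with C=k**2 + 3*k/2 + 1.
f must satisfy (2*k + 2)·f(k+1) − (1)·f(k) = k**2 + 3*k/2 + 1.
Bound: deg f ≤ 1.
Match coefficients ⇒ f(k) = k/2.
R(k) = B(k−1)·f(k)/C(k) = k/(2*k**2 + 3*k + 2); s_k = R·t_k = 2**(k + 1)*k*factorial(k).
Check: Δs_k = 2**(k + 1)*(2*k**2 + 3*k + 2)*factorial(k). ✓

s_k = 2**(k + 1)*k*factorial(k)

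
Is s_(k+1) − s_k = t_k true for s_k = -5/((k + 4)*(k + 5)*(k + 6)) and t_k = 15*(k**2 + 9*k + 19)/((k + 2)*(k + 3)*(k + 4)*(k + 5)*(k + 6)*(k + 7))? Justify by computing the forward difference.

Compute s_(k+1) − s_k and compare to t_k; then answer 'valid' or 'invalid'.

s_(k+1) = -5/((k + 5)*(k + 6)*(k + 7))
s_(k+1) − s_k = 15/((k + 4)*(k + 5)*(k + 6)*(k + 7))
(s_(k+1) − s_k) − t_k = 15*(-4*k - 13)/(k**6 + 27*k**5 + 295*k**4 + 1665*k**3 + 5104*k**2 + 8028*k + 5040)

Invalid: residual 15*(-4*k - 13)/(k**6 + 27*k**5 + 295*k**4 + 1665*k**3 + 5104*k**2 + 8028*k + 5040) ≠ 0.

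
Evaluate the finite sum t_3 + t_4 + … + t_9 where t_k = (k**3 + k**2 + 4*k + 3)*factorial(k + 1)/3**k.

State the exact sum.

Σ = 5420224/27

Step 1: r(k) = (k + 2)*(4*k + (k + 1)**3 + (k + 1)**2 + 7)/(3*(k**3 + k**2 + 4*k + 3)).
Take A(k)=k/3 + 2/3, B(k)=1, C(k)=k**3 + k**2 + 4*k + 3.
Solve (k/3 + 2/3)·f(k+1) − (1)·f(k) = k**3 + k**2 + 4*k + 3.
Degrees (1,0,3) ⇒ d ≤ 2.
Match coefficients ⇒ f(k) = 3*(k - 1)*(k + 1).
So s_k = (B(k−1)f/C)·t_k = (3*(k - 1)*(k + 1)/(k**3 + k**2 + 4*k + 3))·t_k = 3**(1 - k)*(k - 1)*(k + 1)*factorial(k + 1).
s_(k+1) − s_k = (k**3 + k**2 + 4*k + 3)*factorial(k + 1)/3**k = t_k.
Sum = s_(10) − s_(3); s_(10) = 5420800/27, s_(3) = 64/3 ⇒ 5420224/27.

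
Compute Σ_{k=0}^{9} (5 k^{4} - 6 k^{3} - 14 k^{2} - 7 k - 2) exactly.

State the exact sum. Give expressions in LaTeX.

Σ = 60190

r(k) = (5*k**4 + 14*k**3 - 2*k**2 - 33*k - 24)/(5*k**4 - 6*k**3 - 14*k**2 - 7*k - 2) after simplifying.
A = 1, B = 1, C = k**4 - 6*k**3/5 - 14*k**2/5 - 7*k/5 - 2/5.
Solve (1)·f(k+1) − (1)·f(k) = k**4 - 6*k**3/5 - 14*k**2/5 - 7*k/5 - 2/5.
d = 5 from the (0,0,4) case.
A polynomial solution: f(k) = k*(k**4 - 4*k**3 + 2*k - 1)/5.
Then R = B(k−1)f/C = k*(k**4 - 4*k**3 + 2*k - 1)/(5*k**4 - 6*k**3 - 14*k**2 - 7*k - 2), so s_k = R(k)·t_k = k*(k**4 - 4*k**3 + 2*k - 1).
Δs = 5*k**4 - 6*k**3 - 14*k**2 - 7*k - 2, as required.
Telescoping: Σ = s_(10) − s_(0) = 60190 − (0) = 60190.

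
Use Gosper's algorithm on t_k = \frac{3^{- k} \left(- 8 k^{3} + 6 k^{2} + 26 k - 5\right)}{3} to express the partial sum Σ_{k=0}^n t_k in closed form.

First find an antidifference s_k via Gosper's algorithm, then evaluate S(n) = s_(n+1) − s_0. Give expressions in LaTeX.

S(n) = \frac{3^{- n} \left(- 12 \cdot 3^{n} + 4 n^{3} + 15 n^{2} + 14 n + 7\right)}{3}

Step 1: r(k) = (8*k**3 + 18*k**2 - 14*k - 19)/(3*(8*k**3 - 6*k**2 - 26*k + 5)).
Gosper form: A/B · C(k+1)/C(k) with A=1/3, B=1, C=k**3 - 3*k**2/4 - 13*k/4 + 5/8.
f must satisfy (1/3)·f(k+1) − (1)·f(k) = k**3 - 3*k**2/4 - 13*k/4 + 5/8.
From deg A=0, deg B=0, deg C=3: d=3.
Match coefficients ⇒ f(k) = -3*(4*k**3 + 3*k**2 - 4*k + 4)/8.
Get s_k = R·t_k = (4*k**3 + 3*k**2 - 4*k + 4)/3**k with R(k) = B(k−1)f(k)/C(k) = -3*(4*k**3 + 3*k**2 - 4*k + 4)/(8*k**3 - 6*k**2 - 26*k + 5).
Verify: (-8*k**3 + 6*k**2 + 26*k - 5)/(3*3**k) matches t_k.
Telescope: S(n) = s_(n+1) − s_(0) = 3**(-n - 1)*(4*n**3 + 15*n**2 + 14*n + 7) − (4) = (-12*3**n + 4*n**3 + 15*n**2 + 14*n + 7)/(3*3**n).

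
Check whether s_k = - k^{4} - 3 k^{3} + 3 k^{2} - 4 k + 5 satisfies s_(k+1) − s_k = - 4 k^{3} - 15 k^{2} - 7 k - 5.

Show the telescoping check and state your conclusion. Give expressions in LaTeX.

Valid — Δs_k = t_k.

s_(k+1) = k*(-k**3 - 7*k**2 - 12*k - 11)
s_(k+1) − s_k = -4*k**3 - 15*k**2 - 7*k - 5
(s_(k+1) − s_k) − t_k = 0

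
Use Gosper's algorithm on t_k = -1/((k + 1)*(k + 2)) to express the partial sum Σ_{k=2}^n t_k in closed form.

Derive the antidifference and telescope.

Step 1: r(k) = (k + 1)/(k + 3).
So A=k + 1 and B=k + 3, with C=1.
Solve (k + 1)·f(k+1) − (k + 2)·f(k) = 1.
From deg A=1, deg B=1, deg C=0: d=1.
Solve for f: f(k) = k (degree 1 ≤ 1).
So s_k = (B(k−1)f/C)·t_k = (k*(k + 2))·t_k = -k/(k + 1).
Δs = -1/(k**2 + 3*k + 2), as required.
s_(n+1) = (-n - 1)/(n + 2) and s_(2) = -2/3, so S(n) = (1 - n)/(3*(n + 2)).

S(n) = (1 - n)/(3*(n + 2))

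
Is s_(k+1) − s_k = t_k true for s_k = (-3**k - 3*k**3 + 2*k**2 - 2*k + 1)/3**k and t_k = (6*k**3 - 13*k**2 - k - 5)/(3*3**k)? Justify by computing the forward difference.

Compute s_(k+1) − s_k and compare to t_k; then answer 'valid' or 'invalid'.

s_(k+1) = (-3*3**k - 3*k**3 - 7*k**2 - 7*k - 2)/(3*3**k)
s_(k+1) − s_k = (6*k**3 - 13*k**2 - k - 5)/(3*3**k)
(s_(k+1) − s_k) − t_k = 0

valid; difference matches t_k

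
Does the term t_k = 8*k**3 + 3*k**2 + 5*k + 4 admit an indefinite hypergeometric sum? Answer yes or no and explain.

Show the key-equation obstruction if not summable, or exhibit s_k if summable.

t_(k+1)/t_k = (8*k**3 + 27*k**2 + 35*k + 20)/(8*k**3 + 3*k**2 + 5*k + 4).
So A=1 and B=1, with C=k**3 + 3*k**2/8 + 5*k/8 + 1/2.
f must satisfy (1)·f(k+1) − (1)·f(k) = k**3 + 3*k**2/8 + 5*k/8 + 1/2.
Bound: deg f ≤ 4.
Match coefficients ⇒ f(k) = k*(2*k**3 - 3*k**2 + 3*k + 2)/8.
Then R = B(k−1)f/C = k*(2*k**3 - 3*k**2 + 3*k + 2)/(8*k**3 + 3*k**2 + 5*k + 4), so s_k = R(k)·t_k = k*(2*k**3 - 3*k**2 + 3*k + 2).
Δs = 8*k**3 + 3*k**2 + 5*k + 4, as required.

Yes. s_k = k*(2*k**3 - 3*k**2 + 3*k + 2).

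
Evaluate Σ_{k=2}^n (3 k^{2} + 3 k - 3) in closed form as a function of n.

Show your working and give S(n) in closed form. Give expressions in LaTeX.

S(n) = n^{3} + 3 n^{2} - n - 3

The ratio is (k + (k + 1)**2)/(k**2 + k - 1).
So A=1 and B=1, with C=k**2 + k - 1.
Key eq: (1)·f(k+1) = (1)·f(k) + (k**2 + k - 1).
Bound: deg f ≤ 3.
Match coefficients ⇒ f(k) = k*(k - 2)*(k + 2)/3.
Certificate R = B(k−1)f/C = k*(k - 2)*(k + 2)/(3*(k**2 + k - 1)) gives s_k = k*(k**2 - 4).
Check: Δs_k = 3*k**2 + 3*k - 3. ✓
Evaluate: s_(n+1) = n**3 + 3*n**2 - n - 3; subtract s_(2) = 0 ⇒ S(n) = n**3 + 3*n**2 - n - 3.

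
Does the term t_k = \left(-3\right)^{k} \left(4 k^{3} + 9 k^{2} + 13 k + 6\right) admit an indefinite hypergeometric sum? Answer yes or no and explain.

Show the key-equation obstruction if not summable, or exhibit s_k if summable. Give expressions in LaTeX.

Yes. s_k = - \left(-3\right)^{k} k \left(k^{2} + 1\right).

Compute t_(k+1)/t_k: get 3*(-4*k**3 - 21*k**2 - 43*k - 32)/(4*k**3 + 9*k**2 + 13*k + 6).
Normal form (A,B,C) = (-3, 1, k**3 + 9*k**2/4 + 13*k/4 + 3/2).
Set up (-3)·f(k+1) − (1)·f(k) − (k**3 + 9*k**2/4 + 13*k/4 + 3/2) = 0.
Bound: deg f ≤ 3.
Solving with deg f ≤ 3: f(k) = -k*(k**2 + 1)/4.
R(k) = B(k−1)·f(k)/C(k) = -k*(k**2 + 1)/(4*k**3 + 9*k**2 + 13*k + 6); s_k = R·t_k = -(-3)**k*k*(k**2 + 1).
Check: Δs_k = (-3)**k*(4*k**3 + 9*k**2 + 13*k + 6). ✓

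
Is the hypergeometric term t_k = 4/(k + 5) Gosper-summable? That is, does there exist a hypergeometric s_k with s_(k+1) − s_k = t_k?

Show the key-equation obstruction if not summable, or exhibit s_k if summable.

No — the linear system for f has no solution.

Step 1: r(k) = (k + 5)/(k + 6).
Gosper form: A/B · C(k+1)/C(k) with A=k + 5, B=k + 6, C=1.
f must satisfy (k + 5)·f(k+1) − (k + 5)·f(k) = 1.
deg f ≤ 0 (via 1,1,0).
Write f(k) = c0. Then LHS − RHS = -1, requiring -1 = 0: contradictory. No certificate.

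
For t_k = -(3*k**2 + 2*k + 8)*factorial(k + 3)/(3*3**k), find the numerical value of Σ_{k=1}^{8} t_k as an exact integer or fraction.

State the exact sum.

Σ = -45338248/81

Step 1: r(k) = (k + 4)*(2*k + 3*(k + 1)**2 + 10)/(3*(3*k**2 + 2*k + 8)).
Factor: A=k/3 + 4/3; B=1; C=k**2 + 2*k/3 + 8/3.
f must satisfy (k/3 + 4/3)·f(k+1) − (1)·f(k) = k**2 + 2*k/3 + 8/3.
From deg A=1, deg B=0, deg C=2: d=1.
Match coefficients ⇒ f(k) = 3*k - 4.
Certificate R = B(k−1)f/C = 3*(3*k - 4)/(3*k**2 + 2*k + 8) gives s_k = -(3*k - 4)*factorial(k + 3)/3**k.
Δs = -(3*k**2 + 2*k + 8)*factorial(k + 3)/(3*3**k), as required.
Telescoping: Σ = s_(9) − s_(1) = -45337600/81 − (8) = -45338248/81.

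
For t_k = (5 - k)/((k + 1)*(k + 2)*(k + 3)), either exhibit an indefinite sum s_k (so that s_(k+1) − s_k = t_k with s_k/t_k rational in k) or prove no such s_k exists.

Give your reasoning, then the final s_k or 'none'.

Ratio r(k) = (k - 4)*(k + 1)/((k - 5)*(k + 4)).
Take A(k)=k + 1, B(k)=k + 4, C(k)=k - 5.
Solve (k + 1)·f(k+1) − (k + 3)·f(k) = k - 5.
From deg A=1, deg B=1, deg C=1: d=2.
Solve for f: f(k) = -k*(k + 4) (degree 2 ≤ 2).
Then R = B(k−1)f/C = -k*(k + 3)*(k + 4)/(k - 5), so s_k = R(k)·t_k = k*(k + 4)/((k + 1)*(k + 2)).
Check: Δs_k = (5 - k)/(k**3 + 6*k**2 + 11*k + 6). ✓

s_k = k*(k + 4)/((k + 1)*(k + 2))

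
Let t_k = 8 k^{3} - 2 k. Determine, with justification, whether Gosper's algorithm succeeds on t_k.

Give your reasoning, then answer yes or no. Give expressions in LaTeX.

Step 1: r(k) = (2*k**2 + 5*k + 3)/(k*(2*k - 1)).
Normal form (A,B,C) = (1, 1, k**3 - k/4).
Need (1)·f(k+1) − (1)·f(k) = k**3 - k/4.
From deg A=0, deg B=0, deg C=3: d=4.
A polynomial solution: f(k) = k*(k - 1)*(2*k**2 - 2*k - 1)/8.
Certificate R = B(k−1)f/C = (k - 1)*(2*k**2 - 2*k - 1)/(2*(2*k - 1)*(2*k + 1)) gives s_k = k*(2*k**3 - 4*k**2 + k + 1).
Verify: 8*k**3 - 2*k matches t_k.

Yes. s_k = k \left(2 k^{3} - 4 k^{2} + k + 1\right).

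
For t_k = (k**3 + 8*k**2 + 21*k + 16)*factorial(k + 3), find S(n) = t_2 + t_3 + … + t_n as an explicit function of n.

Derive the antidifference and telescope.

t_(k+1)/t_k = (k**4 + 15*k**3 + 84*k**2 + 206*k + 184)/(k**3 + 8*k**2 + 21*k + 16).
Factor: A=k + 4; B=1; C=k**3 + 8*k**2 + 21*k + 16.
f must satisfy (k + 4)·f(k+1) − (1)·f(k) = k**3 + 8*k**2 + 21*k + 16.
Bound: deg f ≤ 2.
A polynomial solution: f(k) = k*(k + 3).
Get s_k = R·t_k = k*(k + 3)*factorial(k + 3) with R(k) = B(k−1)f(k)/C(k) = k*(k + 3)/(k**3 + 8*k**2 + 21*k + 16).
Δs = (k**3 + 8*k**2 + 21*k + 16)*factorial(k + 3), as required.
s_(n+1) = (n + 1)*(n + 4)*factorial(n + 4) and s_(2) = 1200, so S(n) = n**2*factorial(n + 4) + 5*n*factorial(n + 4) + 4*factorial(n + 4) - 1200.

S(n) = n**2*factorial(n + 4) + 5*n*factorial(n + 4) + 4*factorial(n + 4) - 1200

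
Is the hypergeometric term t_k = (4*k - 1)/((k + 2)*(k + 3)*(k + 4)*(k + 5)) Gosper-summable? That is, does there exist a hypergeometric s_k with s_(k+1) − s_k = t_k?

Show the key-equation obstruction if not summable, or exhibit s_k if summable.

The ratio is (k + 2)*(4*k + 3)/((k + 6)*(4*k - 1)).
Gosper form: A/B · C(k+1)/C(k) with A=k + 2, B=k + 6, C=k - 1/4.
Key eq: (k + 2)·f(k+1) = (k + 5)·f(k) + (k - 1/4).
d = 3 from the (1,1,1) case.
Solving with deg f ≤ 3: f(k) = k*(k - 2)*(k + 11)/96.
Get s_k = R·t_k = k*(k**2 + 9*k - 22)/(24*(k + 2)*(k + 3)*(k + 4)) with R(k) = B(k−1)f(k)/C(k) = k*(k - 2)*(k + 5)*(k + 11)/(24*(4*k - 1)).
s_(k+1) − s_k = (4*k - 1)/(k**4 + 14*k**3 + 71*k**2 + 154*k + 120) = t_k.

Yes. s_k = k*(k**2 + 9*k - 22)/(24*(k + 2)*(k + 3)*(k + 4)).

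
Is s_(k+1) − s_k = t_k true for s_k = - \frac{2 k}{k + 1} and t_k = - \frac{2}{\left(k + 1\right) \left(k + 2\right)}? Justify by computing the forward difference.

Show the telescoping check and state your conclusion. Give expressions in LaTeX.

Valid: the claim telescopes to t_k.

s_(k+1) = 2*(-k - 1)/(k + 2)
s_(k+1) − s_k = -2/(k**2 + 3*k + 2)
(s_(k+1) − s_k) − t_k = 0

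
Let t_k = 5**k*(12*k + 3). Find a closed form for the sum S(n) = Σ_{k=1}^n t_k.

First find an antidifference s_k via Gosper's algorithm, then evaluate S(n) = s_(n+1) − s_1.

r(k) = 5*(4*k + 5)/(4*k + 1) after simplifying.
Gosper form: A/B · C(k+1)/C(k) with A=5, B=1, C=k + 1/4.
Solve (5)·f(k+1) − (1)·f(k) = k + 1/4.
From deg A=0, deg B=0, deg C=1: d=1.
Coefficient equations give f(k) = (k - 1)/4.
Then R = B(k−1)f/C = (k - 1)/(4*k + 1), so s_k = R(k)·t_k = 3*5**k*(k - 1).
Verify: 5**k*(12*k + 3) matches t_k.
Evaluate: s_(n+1) = 15*5**n*n; subtract s_(1) = 0 ⇒ S(n) = 15*5**n*n.

S(n) = 15*5**n*n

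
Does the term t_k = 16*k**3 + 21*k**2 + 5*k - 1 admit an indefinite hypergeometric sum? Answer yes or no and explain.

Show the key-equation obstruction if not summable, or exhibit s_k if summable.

r(k) = (16*k**3 + 69*k**2 + 95*k + 41)/(16*k**3 + 21*k**2 + 5*k - 1) after simplifying.
A = 1, B = 1, C = k**3 + 21*k**2/16 + 5*k/16 - 1/16.
f must satisfy (1)·f(k+1) − (1)·f(k) = k**3 + 21*k**2/16 + 5*k/16 - 1/16.
From deg A=0, deg B=0, deg C=3: d=4.
Solve for f: f(k) = k**2*(4*k**2 - k - 4)/16 (degree 4 ≤ 4).
Then R = B(k−1)f/C = k**2*(4*k**2 - k - 4)/(16*k**3 + 21*k**2 + 5*k - 1), so s_k = R(k)·t_k = k**2*(4*k**2 - k - 4).
Check: Δs_k = 16*k**3 + 21*k**2 + 5*k - 1. ✓

Yes. s_k = k**2*(4*k**2 - k - 4).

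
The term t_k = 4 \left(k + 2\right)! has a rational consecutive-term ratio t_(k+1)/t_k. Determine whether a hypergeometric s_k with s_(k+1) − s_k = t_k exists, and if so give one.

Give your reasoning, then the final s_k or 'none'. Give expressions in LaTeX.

none (Gosper's algorithm certifies no s_k)

Ratio r(k) = k + 3.
Factor: A=k + 3; B=1; C=1.
f must satisfy (k + 3)·f(k+1) − (1)·f(k) = 1.
From deg A=1, deg B=0, deg C=0: d=-1.
d = -1 < 0 ⇒ no nonzero polynomial f; not summable.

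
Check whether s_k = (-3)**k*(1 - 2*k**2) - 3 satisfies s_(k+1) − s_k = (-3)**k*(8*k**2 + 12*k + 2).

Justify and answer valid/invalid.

valid (s_(k+1) − s_k reduces to t_k)

s_(k+1) = 3*(-3)**k*(2*(k + 1)**2 - 1) - 3
s_(k+1) − s_k = (-3)**k*(8*k**2 + 12*k + 2)
(s_(k+1) − s_k) − t_k = 0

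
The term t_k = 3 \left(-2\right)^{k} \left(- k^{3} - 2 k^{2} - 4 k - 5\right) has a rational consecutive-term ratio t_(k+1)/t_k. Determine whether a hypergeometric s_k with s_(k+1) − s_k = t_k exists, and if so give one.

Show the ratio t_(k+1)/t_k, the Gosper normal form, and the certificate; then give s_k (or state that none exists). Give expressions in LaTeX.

t_(k+1)/t_k = 2*(-k**3 - 5*k**2 - 11*k - 12)/(k**3 + 2*k**2 + 4*k + 5).
Normal form (A,B,C) = (-2, 1, k**3 + 2*k**2 + 4*k + 5).
Set up (-2)·f(k+1) − (1)·f(k) − (k**3 + 2*k**2 + 4*k + 5) = 0.
deg f ≤ 3 (via 0,0,3).
Match coefficients ⇒ f(k) = -(k + 1)*(k**2 - k + 3)/3.
Certificate R = B(k−1)f/C = -(k + 1)*(k**2 - k + 3)/(3*(k**3 + 2*k**2 + 4*k + 5)) gives s_k = (-2)**k*(k**3 + 2*k + 3).
s_(k+1) − s_k = (-2)**k*(-k**3 - 6*k - 2*(k + 1)**3 - 13) = t_k.

s_k = \left(-2\right)^{k} \left(k^{3} + 2 k + 3\right)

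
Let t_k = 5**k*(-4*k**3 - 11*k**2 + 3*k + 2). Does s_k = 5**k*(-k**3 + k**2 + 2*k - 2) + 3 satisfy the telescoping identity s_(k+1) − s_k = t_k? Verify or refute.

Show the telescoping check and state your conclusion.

Valid — Δs_k = t_k.

s_(k+1) = 5**(k + 1)*(2*k - (k + 1)**3 + (k + 1)**2) + 3
s_(k+1) − s_k = 5**k*(-4*k**3 - 11*k**2 + 3*k + 2)
(s_(k+1) − s_k) − t_k = 0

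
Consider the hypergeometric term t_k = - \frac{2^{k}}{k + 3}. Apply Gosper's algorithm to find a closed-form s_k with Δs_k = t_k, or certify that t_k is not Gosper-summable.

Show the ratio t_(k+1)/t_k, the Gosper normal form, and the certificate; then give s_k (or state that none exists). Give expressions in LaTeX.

none — t_k is not Gosper-summable

t_(k+1)/t_k = 2*(k + 3)/(k + 4).
Gosper form: A/B · C(k+1)/C(k) with A=2*k + 6, B=k + 4, C=1.
Solve (2*k + 6)·f(k+1) − (k + 3)·f(k) = 1.
From deg A=1, deg B=1, deg C=0: d=-1.
Bound -1 < 0, so the key equation has no polynomial solution.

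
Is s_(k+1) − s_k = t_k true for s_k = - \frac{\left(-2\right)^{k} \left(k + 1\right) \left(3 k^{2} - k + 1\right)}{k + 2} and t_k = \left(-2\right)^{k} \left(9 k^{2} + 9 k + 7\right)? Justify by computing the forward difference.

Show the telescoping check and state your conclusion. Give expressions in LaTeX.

Invalid: residual \frac{\left(-2\right)^{k} \left(- 9 k^{3} - 30 k^{2} - 24 k - 15\right)}{k^{2} + 5 k + 6} ≠ 0.

s_(k+1) = (-2)**(k + 1)*(k + 2)*(k - 3*(k + 1)**2)/(k + 3)
s_(k+1) − s_k = (-2)**k*(9*k**4 + 45*k**3 + 76*k**2 + 65*k + 27)/(k**2 + 5*k + 6)
(s_(k+1) − s_k) − t_k = (-2)**k*(-9*k**3 - 30*k**2 - 24*k - 15)/(k**2 + 5*k + 6)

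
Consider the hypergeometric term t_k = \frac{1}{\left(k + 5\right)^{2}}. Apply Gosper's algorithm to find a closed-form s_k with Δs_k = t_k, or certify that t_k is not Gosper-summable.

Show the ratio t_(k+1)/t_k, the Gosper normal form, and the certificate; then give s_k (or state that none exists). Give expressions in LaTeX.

none (Gosper's algorithm certifies no s_k)

The ratio is (k + 5)**2/(k + 6)**2.
Gosper form: A/B · C(k+1)/C(k) with A=k**2 + 10*k + 25, B=k**2 + 12*k + 36, C=1.
f must satisfy (k**2 + 10*k + 25)·f(k+1) − (k**2 + 10*k + 25)·f(k) = 1.
d = 0 from the (2,2,0) case.
Write f(k) = c0. Then LHS − RHS = -1, requiring -1 = 0: contradictory. No certificate.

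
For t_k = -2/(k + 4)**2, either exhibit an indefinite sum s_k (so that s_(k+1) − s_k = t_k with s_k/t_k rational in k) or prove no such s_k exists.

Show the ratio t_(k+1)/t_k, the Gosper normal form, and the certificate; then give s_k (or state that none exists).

none (Gosper's algorithm certifies no s_k)

Ratio r(k) = (k + 4)**2/(k + 5)**2.
Normal form (A,B,C) = (k**2 + 8*k + 16, k**2 + 10*k + 25, 1).
Need (k**2 + 8*k + 16)·f(k+1) − (k**2 + 8*k + 16)·f(k) = 1.
deg f ≤ 0 (via 2,2,0).
Put f(k) = c0: A·f(k+1) − B(k−1)·f(k) − C = -1; need -1 = 0 — inconsistent ⇒ no f, not summable.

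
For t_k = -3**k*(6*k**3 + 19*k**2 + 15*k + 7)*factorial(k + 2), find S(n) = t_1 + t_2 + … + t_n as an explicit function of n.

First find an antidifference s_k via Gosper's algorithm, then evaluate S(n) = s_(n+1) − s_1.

S(n) = -6*3**n*n**2*factorial(n + 3) - 3*3**n*n*factorial(n + 3) - 3*3**n*factorial(n + 3) + 18

r(k) = 3*(6*k**4 + 55*k**3 + 182*k**2 + 260*k + 141)/(6*k**3 + 19*k**2 + 15*k + 7) after simplifying.
Gosper form: A/B · C(k+1)/C(k) with A=3*k + 9, B=1, C=k**3 + 19*k**2/6 + 5*k/2 + 7/6.
Key eq: (3*k + 9)·f(k+1) = (1)·f(k) + (k**3 + 19*k**2/6 + 5*k/2 + 7/6).
Degrees (1,0,3) ⇒ d ≤ 2.
Match coefficients ⇒ f(k) = (2*k**2 - 3*k + 2)/6.
R(k) = B(k−1)·f(k)/C(k) = (2*k**2 - 3*k + 2)/(6*k**3 + 19*k**2 + 15*k + 7); s_k = R·t_k = -3**k*(2*k**2 - 3*k + 2)*factorial(k + 2).
Check: Δs_k = -3**k*(6*k**3 + 19*k**2 + 15*k + 7)*factorial(k + 2). ✓
s_(n+1) = -3**(n + 1)*(2*n**2 + n + 1)*factorial(n + 3) and s_(1) = -18, so S(n) = -6*3**n*n**2*factorial(n + 3) - 3*3**n*n*factorial(n + 3) - 3*3**n*factorial(n + 3) + 18.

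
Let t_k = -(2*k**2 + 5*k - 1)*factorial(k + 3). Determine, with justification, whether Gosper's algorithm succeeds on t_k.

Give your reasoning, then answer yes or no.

Compute t_(k+1)/t_k: get (k + 4)*(5*k + 2*(k + 1)**2 + 4)/(2*k**2 + 5*k - 1).
Take A(k)=k + 4, B(k)=1, C(k)=k**2 + 5*k/2 - 1/2.
Key eq: (k + 4)·f(k+1) = (1)·f(k) + (k**2 + 5*k/2 - 1/2).
Bound: deg f ≤ 1.
A polynomial solution: f(k) = (2*k - 3)/2.
R(k) = B(k−1)·f(k)/C(k) = (2*k - 3)/(2*k**2 + 5*k - 1); s_k = R·t_k = -(2*k - 3)*factorial(k + 3).
Verify: -(2*k**2 + 5*k - 1)*factorial(k + 3) matches t_k.

Yes. s_k = -(2*k - 3)*factorial(k + 3).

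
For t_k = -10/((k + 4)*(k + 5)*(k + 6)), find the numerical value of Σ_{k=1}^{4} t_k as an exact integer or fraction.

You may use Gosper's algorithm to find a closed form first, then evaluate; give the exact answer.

r(k) = (k + 4)/(k + 7) after simplifying.
Factor: A=k + 4; B=k + 7; C=1.
Need (k + 4)·f(k+1) − (k + 6)·f(k) = 1.
d = 2 from the (1,1,0) case.
Coefficient equations give f(k) = k*(k + 9)/40.
Get s_k = R·t_k = k*(-k - 9)/(4*(k + 4)*(k + 5)) with R(k) = B(k−1)f(k)/C(k) = k*(k + 6)*(k + 9)/40.
s_(k+1) − s_k = -10/(k**3 + 15*k**2 + 74*k + 120) = t_k.
Telescoping: Σ = s_(5) − s_(1) = -7/36 − (-1/12) = -1/9.

Σ = -1/9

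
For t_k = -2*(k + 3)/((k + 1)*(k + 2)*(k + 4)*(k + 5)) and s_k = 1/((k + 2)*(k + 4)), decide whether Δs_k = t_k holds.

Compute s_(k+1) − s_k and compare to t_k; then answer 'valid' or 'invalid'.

Invalid: residual (3*k + 11)/(k**5 + 15*k**4 + 85*k**3 + 225*k**2 + 274*k + 120) ≠ 0.

s_(k+1) = 1/((k + 3)*(k + 5))
s_(k+1) − s_k = (-2*k - 7)/(k**4 + 14*k**3 + 71*k**2 + 154*k + 120)
(s_(k+1) − s_k) − t_k = (3*k + 11)/(k**5 + 15*k**4 + 85*k**3 + 225*k**2 + 274*k + 120)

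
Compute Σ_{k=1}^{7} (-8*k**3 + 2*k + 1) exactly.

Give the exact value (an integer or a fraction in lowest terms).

Σ = -6209

Compute t_(k+1)/t_k: get (2*k - 8*(k + 1)**3 + 3)/(-8*k**3 + 2*k + 1).
Factor: A=1; B=1; C=k**3 - k/4 - 1/8.
f must satisfy (1)·f(k+1) − (1)·f(k) = k**3 - k/4 - 1/8.
d = 4 from the (0,0,3) case.
Solving with deg f ≤ 4: f(k) = k**2*(2*k**2 - 4*k + 1)/8.
R(k) = B(k−1)·f(k)/C(k) = k**2*(2*k**2 - 4*k + 1)/(8*k**3 - 2*k - 1); s_k = R·t_k = k**2*(-2*k**2 + 4*k - 1).
Check: Δs_k = -8*k**3 + 2*k + 1. ✓
Σ_(k=1)^(7) t_k = s_(8) − s_(1) = -6208 − (1) = -6209.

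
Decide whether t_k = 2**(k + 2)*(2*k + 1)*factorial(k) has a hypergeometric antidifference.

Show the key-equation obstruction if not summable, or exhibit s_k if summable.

Yes. s_k = 2**(k + 2)*factorial(k).

Compute t_(k+1)/t_k: get 2*(k + 1)*(2*k + 3)/(2*k + 1).
Normal form (A,B,C) = (2*k + 2, 1, k + 1/2).
Key eq: (2*k + 2)·f(k+1) = (1)·f(k) + (k + 1/2).
d = 0 from the (1,0,1) case.
Solving with deg f ≤ 0: f(k) = 1/2.
Then R = B(k−1)f/C = 1/(2*k + 1), so s_k = R(k)·t_k = 2**(k + 2)*factorial(k).
Check: Δs_k = 2**(k + 2)*(2*k + 1)*factorial(k). ✓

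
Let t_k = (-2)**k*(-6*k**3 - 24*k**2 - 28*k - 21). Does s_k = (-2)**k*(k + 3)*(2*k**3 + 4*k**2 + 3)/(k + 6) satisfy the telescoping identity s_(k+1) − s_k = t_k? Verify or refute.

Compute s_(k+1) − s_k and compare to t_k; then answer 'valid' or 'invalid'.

s_(k+1) = (-2)**(k + 1)*(k + 4)*(2*(k + 1)**3 + 4*(k + 1)**2 + 3)/(k + 7)
s_(k+1) − s_k = (-2)**k*(-6*k**5 - 84*k**4 - 406*k**3 - 865*k**2 - 882*k - 495)/(k**2 + 13*k + 42)
(s_(k+1) − s_k) − t_k = (-2)**k*(18*k**4 + 186*k**3 + 528*k**2 + 567*k + 387)/(k**2 + 13*k + 42)

Invalid: residual (-2)**k*(18*k**4 + 186*k**3 + 528*k**2 + 567*k + 387)/(k**2 + 13*k + 42) ≠ 0.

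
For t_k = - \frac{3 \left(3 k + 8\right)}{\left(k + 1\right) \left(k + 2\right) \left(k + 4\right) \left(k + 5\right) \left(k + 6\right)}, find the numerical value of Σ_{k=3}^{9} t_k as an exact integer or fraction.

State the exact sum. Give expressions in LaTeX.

Σ = -149/12320

t_(k+1)/t_k = (k + 1)*(k + 4)*(3*k + 11)/((k + 3)*(k + 7)*(3*k + 8)).
Normal form (A,B,C) = (k + 1, k + 7, k**2 + 17*k/3 + 8).
f must satisfy (k + 1)·f(k+1) − (k + 6)·f(k) = k**2 + 17*k/3 + 8.
Bound: deg f ≤ 5.
Solving with deg f ≤ 5: f(k) = k*(k + 2)*(k + 3)*(k**2 + 10*k + 29)/60.
Get s_k = R·t_k = 3*k*(-k**2 - 10*k - 29)/(20*(k**3 + 10*k**2 + 29*k + 20)) with R(k) = B(k−1)f(k)/C(k) = k*(k + 2)*(k + 6)*(k**2 + 10*k + 29)/(20*(3*k + 8)).
s_(k+1) − s_k = 3*(-3*k - 8)/(k**5 + 18*k**4 + 121*k**3 + 372*k**2 + 508*k + 240) = t_k.
Σ_(k=3)^(9) t_k = s_(10) − s_(3) = -229/1540 − (-153/1120) = -149/12320.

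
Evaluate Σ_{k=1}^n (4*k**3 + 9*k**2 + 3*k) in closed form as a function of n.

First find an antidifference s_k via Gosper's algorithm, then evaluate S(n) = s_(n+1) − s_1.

Compute t_(k+1)/t_k: get (4*k**3 + 21*k**2 + 33*k + 16)/(k*(4*k**2 + 9*k + 3)).
Normal form (A,B,C) = (1, 1, k**3 + 9*k**2/4 + 3*k/4).
Need (1)·f(k+1) − (1)·f(k) = k**3 + 9*k**2/4 + 3*k/4.
Degrees (0,0,3) ⇒ d ≤ 4.
Coefficient equations give f(k) = k**2*(k - 1)*(k + 2)/4.
Certificate R = B(k−1)f/C = k*(k - 1)*(k + 2)/(4*k**2 + 9*k + 3) gives s_k = k**2*(k**2 + k - 2).
s_(k+1) − s_k = k*(4*k**2 + 9*k + 3) = t_k.
s_(n+1) = n*(n**3 + 5*n**2 + 7*n + 3) and s_(1) = 0, so S(n) = n*(n**3 + 5*n**2 + 7*n + 3).

S(n) = n*(n**3 + 5*n**2 + 7*n + 3)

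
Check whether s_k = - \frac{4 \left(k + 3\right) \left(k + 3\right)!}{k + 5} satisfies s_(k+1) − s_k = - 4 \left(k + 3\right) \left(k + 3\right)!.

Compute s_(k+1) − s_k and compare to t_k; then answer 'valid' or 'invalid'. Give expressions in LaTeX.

Invalid: residual \frac{8 \left(k^{2} + 8 k + 14\right) \left(k + 3\right)!}{\left(k + 5\right) \left(k + 6\right)} ≠ 0.

s_(k+1) = -4*(k + 4)*factorial(k + 4)/(k + 6)
s_(k+1) − s_k = -4*(k**3 + 12*k**2 + 47*k + 62)*factorial(k + 3)/((k + 5)*(k + 6))
(s_(k+1) − s_k) − t_k = 8*(k**2 + 8*k + 14)*factorial(k + 3)/((k + 5)*(k + 6))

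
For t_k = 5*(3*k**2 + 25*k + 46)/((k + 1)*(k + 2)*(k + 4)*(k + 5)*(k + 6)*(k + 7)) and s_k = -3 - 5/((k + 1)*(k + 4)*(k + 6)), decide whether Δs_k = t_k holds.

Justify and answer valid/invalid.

valid (s_(k+1) − s_k reduces to t_k)

s_(k+1) = -3 - 5/((k + 2)*(k + 5)*(k + 7))
s_(k+1) − s_k = 5*(3*k**2 + 25*k + 46)/(k**6 + 25*k**5 + 247*k**4 + 1219*k**3 + 3112*k**2 + 3796*k + 1680)
(s_(k+1) − s_k) − t_k = 0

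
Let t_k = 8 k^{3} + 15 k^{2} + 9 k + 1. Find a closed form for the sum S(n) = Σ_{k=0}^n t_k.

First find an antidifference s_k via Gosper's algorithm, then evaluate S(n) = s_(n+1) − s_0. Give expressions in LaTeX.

Ratio r(k) = (8*k**3 + 39*k**2 + 63*k + 33)/(8*k**3 + 15*k**2 + 9*k + 1).
A = 1, B = 1, C = k**3 + 15*k**2/8 + 9*k/8 + 1/8.
f must satisfy (1)·f(k+1) − (1)·f(k) = k**3 + 15*k**2/8 + 9*k/8 + 1/8.
deg f ≤ 4 (via 0,0,3).
Match coefficients ⇒ f(k) = k*(2*k**3 + k**2 - k - 1)/8.
Get s_k = R·t_k = k*(2*k**3 + k**2 - k - 1) with R(k) = B(k−1)f(k)/C(k) = k*(2*k**3 + k**2 - k - 1)/(8*k**3 + 15*k**2 + 9*k + 1).
s_(k+1) − s_k = 8*k**3 + 15*k**2 + 9*k + 1 = t_k.
Σ_(k=0)^n t_k = s_(n+1) − s_(0) = (2*n**4 + 9*n**3 + 14*n**2 + 8*n + 1) − (0), i.e. 2*n**4 + 9*n**3 + 14*n**2 + 8*n + 1.

S(n) = 2 n^{4} + 9 n^{3} + 14 n^{2} + 8 n + 1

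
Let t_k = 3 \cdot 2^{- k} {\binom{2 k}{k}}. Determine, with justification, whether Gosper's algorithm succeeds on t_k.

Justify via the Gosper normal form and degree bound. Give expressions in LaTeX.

No — t_k has no hypergeometric antidifference.

Step 1: r(k) = (2*k + 1)/(k + 1).
Take A(k)=2*k + 1, B(k)=k + 1, C(k)=1.
Need (2*k + 1)·f(k+1) − (k)·f(k) = 1.
Degrees (1,1,0) ⇒ d ≤ -1.
deg f ≤ -1 is impossible — no certificate.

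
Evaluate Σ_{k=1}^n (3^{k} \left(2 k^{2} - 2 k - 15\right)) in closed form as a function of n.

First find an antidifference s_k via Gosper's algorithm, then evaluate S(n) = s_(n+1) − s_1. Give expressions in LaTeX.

S(n) = 3 \cdot 3^{n} n^{2} - 6 \cdot 3^{n} n - 18 \cdot 3^{n} + 18

r(k) = 3*(2*k**2 + 2*k - 15)/(2*k**2 - 2*k - 15) after simplifying.
Factor: A=3; B=1; C=k**2 - k - 15/2.
f must satisfy (3)·f(k+1) − (1)·f(k) = k**2 - k - 15/2.
Bound: deg f ≤ 2.
A polynomial solution: f(k) = (k**2 - 4*k - 3)/2.
Then R = B(k−1)f/C = (k**2 - 4*k - 3)/(2*k**2 - 2*k - 15), so s_k = R(k)·t_k = 3**k*(k**2 - 4*k - 3).
Check: Δs_k = 3**k*(2*k**2 - 2*k - 15). ✓
Evaluate: s_(n+1) = 3**(n + 1)*(n**2 - 2*n - 6); subtract s_(1) = -18 ⇒ S(n) = 3*3**n*n**2 - 6*3**n*n - 18*3**n + 18.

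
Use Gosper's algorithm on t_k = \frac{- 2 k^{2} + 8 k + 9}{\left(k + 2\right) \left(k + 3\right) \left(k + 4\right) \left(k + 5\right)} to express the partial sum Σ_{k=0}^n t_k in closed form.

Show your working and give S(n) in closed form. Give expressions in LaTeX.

S(n) = \frac{n^{3} + 60 n^{2} + 167 n + 108}{24 \left(n^{3} + 12 n^{2} + 47 n + 60\right)}

Ratio r(k) = (2*k**3 - 23*k - 30)/(2*k**3 + 4*k**2 - 57*k - 54).
Factor: A=k + 2; B=k + 6; C=k**2 - 4*k - 9/2.
f must satisfy (k + 2)·f(k+1) − (k + 5)·f(k) = k**2 - 4*k - 9/2.
From deg A=1, deg B=1, deg C=2: d=3.
A polynomial solution: f(k) = -k*(k**2 + 57*k + 50)/48.
Certificate R = B(k−1)f/C = -k*(k + 5)*(k**2 + 57*k + 50)/(24*(2*k**2 - 8*k - 9)) gives s_k = k*(k**2 + 57*k + 50)/(24*(k + 2)*(k + 3)*(k + 4)).
Check: Δs_k = (-2*k**2 + 8*k + 9)/(k**4 + 14*k**3 + 71*k**2 + 154*k + 120). ✓
s_(n+1) = (n**3 + 60*n**2 + 167*n + 108)/(24*(n**3 + 12*n**2 + 47*n + 60)) and s_(0) = 0, so S(n) = (n**3 + 60*n**2 + 167*n + 108)/(24*(n**3 + 12*n**2 + 47*n + 60)).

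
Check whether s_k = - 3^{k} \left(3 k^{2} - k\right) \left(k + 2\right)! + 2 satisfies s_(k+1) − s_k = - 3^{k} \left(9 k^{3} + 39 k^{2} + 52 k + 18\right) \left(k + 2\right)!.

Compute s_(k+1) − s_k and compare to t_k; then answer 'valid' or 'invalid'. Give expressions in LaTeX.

Valid — Δs_k = t_k.

s_(k+1) = 3**(k + 1)*(k - 3*(k + 1)**2 + 1)*factorial(k + 3) + 2
s_(k+1) − s_k = -3**k*(9*k**3 + 39*k**2 + 52*k + 18)*factorial(k + 2)
(s_(k+1) − s_k) − t_k = 0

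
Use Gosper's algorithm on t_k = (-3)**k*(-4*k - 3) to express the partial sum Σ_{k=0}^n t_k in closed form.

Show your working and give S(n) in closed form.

Ratio r(k) = 3*(-4*k - 7)/(4*k + 3).
Normal form (A,B,C) = (-3, 1, k + 3/4).
Need (-3)·f(k+1) − (1)·f(k) = k + 3/4.
deg f ≤ 1 (via 0,0,1).
Match coefficients ⇒ f(k) = -k/4.
So s_k = (B(k−1)f/C)·t_k = (-k/(4*k + 3))·t_k = (-3)**k*k.
Δs = (-3)**k*(-4*k - 3), as required.
Evaluate: s_(n+1) = (-3)**(n + 1)*(n + 1); subtract s_(0) = 0 ⇒ S(n) = (-3)**(n + 1)*(n + 1).

S(n) = (-3)**(n + 1)*(n + 1)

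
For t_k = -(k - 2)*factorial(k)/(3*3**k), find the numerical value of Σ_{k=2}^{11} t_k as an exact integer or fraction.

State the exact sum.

Σ = -1970714/2187

Compute t_(k+1)/t_k: get (k**2 - 1)/(3*(k - 2)).
Take A(k)=k/3 + 1/3, B(k)=1, C(k)=k - 2.
Set up (k/3 + 1/3)·f(k+1) − (1)·f(k) − (k - 2) = 0.
deg f ≤ 0 (via 1,0,1).
Solving with deg f ≤ 0: f(k) = 3.
Get s_k = R·t_k = -factorial(k)/3**k with R(k) = B(k−1)f(k)/C(k) = 3/(k - 2).
s_(k+1) − s_k = -(k - 2)*factorial(k)/(3*3**k) = t_k.
Sum = s_(12) − s_(2); s_(12) = -1971200/2187, s_(2) = -2/9 ⇒ -1970714/2187.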